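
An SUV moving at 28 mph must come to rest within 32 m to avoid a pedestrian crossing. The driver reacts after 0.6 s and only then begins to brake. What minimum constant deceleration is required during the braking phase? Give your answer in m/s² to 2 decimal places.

28 mph × 0.44704 = 12.5171 m/s.
Distance covered during reaction = 12.5171 × 0.6 = 7.510 m.
Distance available for braking: 32 − 7.510 = 24.490 m.
v² = 2a·d ⇒ a = v²/(2d) = 12.5171² / (2 × 24.490) = 156.678 / 48.980 = 3.1988 m/s².

Required deceleration ≈ 3.20 m/s²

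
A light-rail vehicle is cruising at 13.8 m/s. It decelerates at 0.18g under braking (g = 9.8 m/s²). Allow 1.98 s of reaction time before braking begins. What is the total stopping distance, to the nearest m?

a = 0.18 × 9.8 = 1.764 m/s².
Reaction distance = v·t_r = 13.8000 × 1.98 = 27.324 m.
Braking distance = v²/(2a) = 13.8000² / (2 × 1.764) = 190.440 / 3.528 = 53.980 m.
Total = 27.324 + 53.980 = 81.304 m.

Total stopping distance ≈ 81 m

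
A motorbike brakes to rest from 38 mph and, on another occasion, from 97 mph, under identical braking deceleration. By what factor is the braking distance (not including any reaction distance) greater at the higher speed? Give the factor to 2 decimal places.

Braking distance d = v²/(2a), so with a fixed, d ∝ v².
Factor = (97/38)² = 2.5526² = 6.5158.

Factor ≈ 6.52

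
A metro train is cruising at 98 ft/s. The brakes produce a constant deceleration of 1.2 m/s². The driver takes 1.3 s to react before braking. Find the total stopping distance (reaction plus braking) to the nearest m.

Total stopping distance ≈ 411 m

98 ft/s × 0.3048 = 29.8704 m/s.
Reaction distance = v·t_r = 29.8704 × 1.3 = 38.832 m.
Braking distance = v²/(2a) = 29.8704² / (2 × 1.200) = 892.241 / 2.400 = 371.767 m.
Total = 38.832 + 371.767 = 410.599 m.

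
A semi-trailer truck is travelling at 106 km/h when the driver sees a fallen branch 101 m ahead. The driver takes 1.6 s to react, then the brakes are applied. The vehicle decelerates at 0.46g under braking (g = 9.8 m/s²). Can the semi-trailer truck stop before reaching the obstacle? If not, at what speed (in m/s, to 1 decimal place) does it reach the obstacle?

106 km/h ÷ 3.6 = 29.4444 m/s.
a = 0.46 × 9.8 = 4.508 m/s².
Reaction distance = 29.4444 × 1.6 = 47.111 m.
Braking distance needed to stop: v²/(2a) = 866.973 / 9.016 = 96.159 m, so total needed = 47.111 + 96.159 = 143.270 m > 101 m — it cannot stop.
Distance remaining when braking begins: 101 − 47.111 = 53.889 m.
v² = v₀² − 2a·d = 866.973 − 2 × 4.508 × 53.889 = 381.110 m²/s².
v = √381.110 = 19.522 m/s.

No — it strikes the obstacle at 19.5 m/s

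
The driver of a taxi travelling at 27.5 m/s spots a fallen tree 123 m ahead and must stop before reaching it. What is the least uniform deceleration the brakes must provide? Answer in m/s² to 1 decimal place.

Required deceleration ≈ 3.1 m/s²

v² = 2a·d ⇒ a = v²/(2d) = 27.5000² / (2 × 123.000) = 756.250 / 246.000 = 3.0742 m/s².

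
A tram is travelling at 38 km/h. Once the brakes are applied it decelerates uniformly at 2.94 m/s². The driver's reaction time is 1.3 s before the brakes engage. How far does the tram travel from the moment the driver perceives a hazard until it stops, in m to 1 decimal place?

38 km/h ÷ 3.6 = 10.5556 m/s.
Reaction distance = v·t_r = 10.5556 × 1.3 = 13.722 m.
Braking distance = v²/(2a) = 10.5556² / (2 × 2.940) = 111.421 / 5.880 = 18.949 m.
Total = 13.722 + 18.949 = 32.671 m.

Total stopping distance ≈ 32.7 m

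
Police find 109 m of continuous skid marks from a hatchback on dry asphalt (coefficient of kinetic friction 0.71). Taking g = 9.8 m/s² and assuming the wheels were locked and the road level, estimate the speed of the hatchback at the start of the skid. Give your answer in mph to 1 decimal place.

Initial speed ≈ 87.1 mph

Deceleration a = μg = 0.71 × 9.8 = 6.958 m/s².
v = √(2a·d) = √(2 × 6.958 × 109) = √1516.844 = 38.9467 m/s.
= 38.9467 ÷ 0.44704 = 87.121 mph.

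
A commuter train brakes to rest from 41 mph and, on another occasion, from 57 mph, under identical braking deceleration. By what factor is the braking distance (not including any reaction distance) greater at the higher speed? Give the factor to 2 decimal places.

Factor ≈ 1.93

Braking distance d = v²/(2a), so with a fixed, d ∝ v².
Factor = (57/41)² = 1.3902² = 1.9327.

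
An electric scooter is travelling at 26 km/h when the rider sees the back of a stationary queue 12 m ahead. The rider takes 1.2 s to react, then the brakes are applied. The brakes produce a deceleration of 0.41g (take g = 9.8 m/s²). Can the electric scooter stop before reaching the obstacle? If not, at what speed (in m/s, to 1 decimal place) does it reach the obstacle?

26 km/h ÷ 3.6 = 7.2222 m/s.
a = 0.41 × 9.8 = 4.018 m/s².
Reaction distance = 7.2222 × 1.2 = 8.667 m.
Braking distance needed to stop: v²/(2a) = 52.160 / 8.036 = 6.491 m, so total needed = 8.667 + 6.491 = 15.158 m > 12 m — it cannot stop.
Distance remaining when braking begins: 12 − 8.667 = 3.333 m.
v² = v₀² − 2a·d = 52.160 − 2 × 4.018 × 3.333 = 25.376 m²/s².
v = √25.376 = 5.037 m/s.

No — it strikes the obstacle at 5.0 m/s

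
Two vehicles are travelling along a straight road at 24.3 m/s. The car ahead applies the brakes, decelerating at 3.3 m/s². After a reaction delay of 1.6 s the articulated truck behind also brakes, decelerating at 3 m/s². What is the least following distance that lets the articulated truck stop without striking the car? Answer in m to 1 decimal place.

Leader travels v²/(2a_L) = 590.490 / 6.600 = 89.468 m before stopping.
Follower covers v·t_r = 24.3000 × 1.6 = 38.880 m while reacting, then v²/(2a_F) = 590.490 / 6.000 = 98.415 m while braking, for a total of 38.880 + 98.415 = 137.295 m.
Since a_F ≤ a_L and the follower starts braking later, the follower is never slower than the leader, so the closest approach is when both have stopped.
Minimum gap = 137.295 − 89.468 = 47.827 m.

Minimum gap ≈ 47.8 m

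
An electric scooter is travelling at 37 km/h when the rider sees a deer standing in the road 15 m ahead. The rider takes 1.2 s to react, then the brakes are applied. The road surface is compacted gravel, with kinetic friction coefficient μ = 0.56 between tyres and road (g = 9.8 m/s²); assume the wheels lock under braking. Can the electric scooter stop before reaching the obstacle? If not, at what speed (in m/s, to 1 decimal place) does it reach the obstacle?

No — it strikes the obstacle at 8.7 m/s

37 km/h ÷ 3.6 = 10.2778 m/s.
a = μg = 0.56 × 9.8 = 5.488 m/s².
Reaction distance = 10.2778 × 1.2 = 12.333 m.
Braking distance needed to stop: v²/(2a) = 105.633 / 10.976 = 9.624 m, so total needed = 12.333 + 9.624 = 21.957 m > 15 m — it cannot stop.
Distance remaining when braking begins: 15 − 12.333 = 2.667 m.
v² = v₀² − 2a·d = 105.633 − 2 × 5.488 × 2.667 = 76.360 m²/s².
v = √76.360 = 8.738 m/s.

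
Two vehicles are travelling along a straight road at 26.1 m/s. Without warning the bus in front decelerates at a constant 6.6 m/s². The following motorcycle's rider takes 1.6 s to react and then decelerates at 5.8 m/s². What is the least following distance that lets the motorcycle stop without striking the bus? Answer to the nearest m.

Minimum gap ≈ 49 m

Leader travels v²/(2a_L) = 681.210 / 13.200 = 51.607 m before stopping.
Follower covers v·t_r = 26.1000 × 1.6 = 41.760 m while reacting, then v²/(2a_F) = 681.210 / 11.600 = 58.725 m while braking, for a total of 41.760 + 58.725 = 100.485 m.
Since a_F ≤ a_L and the follower starts braking later, the follower is never slower than the leader, so the closest approach is when both have stopped.
Minimum gap = 100.485 − 51.607 = 48.878 m.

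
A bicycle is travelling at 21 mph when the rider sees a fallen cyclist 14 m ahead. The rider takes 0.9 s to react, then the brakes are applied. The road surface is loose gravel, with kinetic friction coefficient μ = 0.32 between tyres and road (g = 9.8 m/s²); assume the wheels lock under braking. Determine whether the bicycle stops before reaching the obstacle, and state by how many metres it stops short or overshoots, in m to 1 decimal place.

21 mph × 0.44704 = 9.3878 m/s.
a = μg = 0.32 × 9.8 = 3.136 m/s².
Reaction distance = 9.3878 × 0.9 = 8.449 m.
Braking distance = v²/(2a) = 88.131 / 6.272 = 14.051 m.
Total stopping distance = 8.449 + 14.051 = 22.500 m, vs 14 m available — it cannot stop in time and overshoots by 22.500 − 14 = 8.500 m.

No — it overshoots by 8.5 m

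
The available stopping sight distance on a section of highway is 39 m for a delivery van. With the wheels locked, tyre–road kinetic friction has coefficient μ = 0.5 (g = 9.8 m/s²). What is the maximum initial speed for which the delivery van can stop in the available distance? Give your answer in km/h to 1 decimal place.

a = μg = 0.5 × 9.8 = 4.900 m/s².
v²/(2a) = d ⇒ v = √(2 × 4.900 × 39) = √382.20 = 19.5499 m/s.
19.5499 m/s × 3.6 = 70.380 km/h.

Maximum speed ≈ 70.4 km/h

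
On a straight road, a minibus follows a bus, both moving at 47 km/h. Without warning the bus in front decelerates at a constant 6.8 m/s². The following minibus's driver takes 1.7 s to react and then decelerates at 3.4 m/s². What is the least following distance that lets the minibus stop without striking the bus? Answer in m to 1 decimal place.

Minimum gap ≈ 34.7 m

47 km/h ÷ 3.6 = 13.0556 m/s.
Leader travels v²/(2a_L) = 170.449 / 13.600 = 12.533 m before stopping.
Follower covers v·t_r = 13.0556 × 1.7 = 22.195 m while reacting, then v²/(2a_F) = 170.449 / 6.800 = 25.066 m while braking, for a total of 22.195 + 25.066 = 47.261 m.
Since a_F ≤ a_L and the follower starts braking later, the follower is never slower than the leader, so the closest approach is when both have stopped.
Minimum gap = 47.261 − 12.533 = 34.728 m.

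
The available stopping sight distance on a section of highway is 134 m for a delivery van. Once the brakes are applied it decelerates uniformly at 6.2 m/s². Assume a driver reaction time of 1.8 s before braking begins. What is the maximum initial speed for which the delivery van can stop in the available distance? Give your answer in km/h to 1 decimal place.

Stopping distance: v·t_r + v²/(2a) = 134 with t_r = 1.8 s and a = 6.200 m/s².
So v² + 22.320 v − 1661.60 = 0.
Positive root: v = −a·t_r + √((a·t_r)² + 2a·d) = −11.160 + √(124.546 + 1661.60) = 31.1028 m/s.
31.1028 m/s × 3.6 = 111.970 km/h.

Maximum speed ≈ 112.0 km/h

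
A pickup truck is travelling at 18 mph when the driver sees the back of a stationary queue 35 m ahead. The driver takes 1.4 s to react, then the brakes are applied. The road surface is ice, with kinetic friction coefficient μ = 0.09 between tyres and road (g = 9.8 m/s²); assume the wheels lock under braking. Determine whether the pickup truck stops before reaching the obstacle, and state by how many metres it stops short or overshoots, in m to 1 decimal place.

No — it overshoots by 13.0 m

18 mph × 0.44704 = 8.0467 m/s.
a = μg = 0.09 × 9.8 = 0.882 m/s².
Reaction distance = 8.0467 × 1.4 = 11.265 m.
Braking distance = v²/(2a) = 64.749 / 1.764 = 36.706 m.
Total stopping distance = 11.265 + 36.706 = 47.971 m, vs 35 m available — it cannot stop in time and overshoots by 47.971 − 35 = 12.971 m.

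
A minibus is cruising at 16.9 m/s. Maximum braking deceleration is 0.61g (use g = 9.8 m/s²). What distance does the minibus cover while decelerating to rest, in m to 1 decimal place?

a = 0.61 × 9.8 = 5.978 m/s².
Braking distance = v²/(2a) = 16.9000² / (2 × 5.978) = 285.610 / 11.956 = 23.888 m.

Braking distance ≈ 23.9 m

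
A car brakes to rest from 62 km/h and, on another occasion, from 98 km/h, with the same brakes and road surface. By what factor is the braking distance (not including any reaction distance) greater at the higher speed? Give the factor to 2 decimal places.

Braking distance d = v²/(2a), so with a fixed, d ∝ v².
Factor = (98/62)² = 1.5806² = 2.4983.

Factor ≈ 2.50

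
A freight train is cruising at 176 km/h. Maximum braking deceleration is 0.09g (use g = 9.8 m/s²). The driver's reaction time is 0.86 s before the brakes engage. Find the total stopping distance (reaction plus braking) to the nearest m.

176 km/h ÷ 3.6 = 48.8889 m/s.
a = 0.09 × 9.8 = 0.882 m/s².
Reaction distance = v·t_r = 48.8889 × 0.86 = 42.044 m.
Braking distance = v²/(2a) = 48.8889² / (2 × 0.882) = 2390.125 / 1.764 = 1354.946 m.
Total = 42.044 + 1354.946 = 1396.990 m.

Total stopping distance ≈ 1397 m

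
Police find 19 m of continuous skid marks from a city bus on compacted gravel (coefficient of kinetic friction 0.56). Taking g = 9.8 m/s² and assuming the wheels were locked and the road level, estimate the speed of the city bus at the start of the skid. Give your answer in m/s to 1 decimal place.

Deceleration a = μg = 0.56 × 9.8 = 5.488 m/s².
v = √(2a·d) = √(2 × 5.488 × 19) = √208.544 = 14.4411 m/s.

Initial speed ≈ 14.4 m/s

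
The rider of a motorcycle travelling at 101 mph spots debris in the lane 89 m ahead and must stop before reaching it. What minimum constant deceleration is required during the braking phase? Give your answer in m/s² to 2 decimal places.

Required deceleration ≈ 11.45 m/s²

101 mph × 0.44704 = 45.1510 m/s.
v² = 2a·d ⇒ a = v²/(2d) = 45.1510² / (2 × 89.000) = 2038.613 / 178.000 = 11.4529 m/s².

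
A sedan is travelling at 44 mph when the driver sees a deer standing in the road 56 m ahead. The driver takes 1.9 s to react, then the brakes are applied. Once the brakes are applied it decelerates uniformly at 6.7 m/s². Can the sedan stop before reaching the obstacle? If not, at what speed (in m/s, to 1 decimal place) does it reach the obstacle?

44 mph × 0.44704 = 19.6698 m/s.
Reaction distance = 19.6698 × 1.9 = 37.373 m.
Braking distance needed to stop: v²/(2a) = 386.901 / 13.400 = 28.873 m, so total needed = 37.373 + 28.873 = 66.246 m > 56 m — it cannot stop.
Distance remaining when braking begins: 56 − 37.373 = 18.627 m.
v² = v₀² − 2a·d = 386.901 − 2 × 6.700 × 18.627 = 137.299 m²/s².
v = √137.299 = 11.717 m/s.

No — it strikes the obstacle at 11.7 m/s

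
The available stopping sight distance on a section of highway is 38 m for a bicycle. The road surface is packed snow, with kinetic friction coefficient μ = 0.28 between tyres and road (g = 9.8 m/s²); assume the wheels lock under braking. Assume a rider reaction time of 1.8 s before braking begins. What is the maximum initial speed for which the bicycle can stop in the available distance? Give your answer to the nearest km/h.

a = μg = 0.28 × 9.8 = 2.744 m/s².
Stopping distance: v·t_r + v²/(2a) = 38 with t_r = 1.8 s and a = 2.744 m/s².
So v² + 9.878 v − 208.54 = 0.
Positive root: v = −a·t_r + √((a·t_r)² + 2a·d) = −4.939 + √(24.394 + 208.54) = 10.3232 m/s.
10.3232 m/s × 3.6 = 37.164 km/h.

Maximum speed ≈ 37 km/h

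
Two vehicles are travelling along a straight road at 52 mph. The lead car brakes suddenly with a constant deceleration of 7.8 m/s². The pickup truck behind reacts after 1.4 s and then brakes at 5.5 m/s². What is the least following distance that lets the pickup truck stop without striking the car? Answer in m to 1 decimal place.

52 mph × 0.44704 = 23.2461 m/s.
Leader travels v²/(2a_L) = 540.381 / 15.600 = 34.640 m before stopping.
Follower covers v·t_r = 23.2461 × 1.4 = 32.545 m while reacting, then v²/(2a_F) = 540.381 / 11.000 = 49.126 m while braking, for a total of 32.545 + 49.126 = 81.671 m.
Since a_F ≤ a_L and the follower starts braking later, the follower is never slower than the leader, so the closest approach is when both have stopped.
Minimum gap = 81.671 − 34.640 = 47.031 m.

Minimum gap ≈ 47.0 m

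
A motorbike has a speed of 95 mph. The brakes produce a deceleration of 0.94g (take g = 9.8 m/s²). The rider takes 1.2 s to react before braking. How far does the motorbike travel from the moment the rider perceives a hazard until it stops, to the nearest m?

95 mph × 0.44704 = 42.4688 m/s.
a = 0.94 × 9.8 = 9.212 m/s².
Reaction distance = v·t_r = 42.4688 × 1.2 = 50.963 m.
Braking distance = v²/(2a) = 42.4688² / (2 × 9.212) = 1803.599 / 18.424 = 97.894 m.
Total = 50.963 + 97.894 = 148.857 m.

Total stopping distance ≈ 149 m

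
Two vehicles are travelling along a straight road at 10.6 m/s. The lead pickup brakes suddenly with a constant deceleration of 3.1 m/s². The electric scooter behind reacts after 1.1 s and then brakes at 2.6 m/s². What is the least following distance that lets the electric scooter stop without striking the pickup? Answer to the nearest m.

Leader travels v²/(2a_L) = 112.360 / 6.200 = 18.123 m before stopping.
Follower covers v·t_r = 10.6000 × 1.1 = 11.660 m while reacting, then v²/(2a_F) = 112.360 / 5.200 = 21.608 m while braking, for a total of 11.660 + 21.608 = 33.268 m.
Since a_F ≤ a_L and the follower starts braking later, the follower is never slower than the leader, so the closest approach is when both have stopped.
Minimum gap = 33.268 − 18.123 = 15.145 m.

Minimum gap ≈ 15 m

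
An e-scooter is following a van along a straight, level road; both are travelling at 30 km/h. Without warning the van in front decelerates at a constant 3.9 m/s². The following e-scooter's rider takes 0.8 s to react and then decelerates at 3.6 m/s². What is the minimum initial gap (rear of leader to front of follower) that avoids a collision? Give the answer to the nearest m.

Minimum gap ≈ 7 m

30 km/h ÷ 3.6 = 8.3333 m/s.
Leader travels v²/(2a_L) = 69.444 / 7.800 = 8.903 m before stopping.
Follower covers v·t_r = 8.3333 × 0.8 = 6.667 m while reacting, then v²/(2a_F) = 69.444 / 7.200 = 9.645 m while braking, for a total of 6.667 + 9.645 = 16.312 m.
Since a_F ≤ a_L and the follower starts braking later, the follower is never slower than the leader, so the closest approach is when both have stopped.
Minimum gap = 16.312 − 8.903 = 7.409 m.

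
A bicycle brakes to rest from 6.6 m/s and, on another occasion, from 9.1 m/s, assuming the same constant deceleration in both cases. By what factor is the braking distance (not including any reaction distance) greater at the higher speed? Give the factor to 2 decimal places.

Braking distance d = v²/(2a), so with a fixed, d ∝ v².
Factor = (9.1/6.6)² = 1.3788² = 1.9011.

Factor ≈ 1.90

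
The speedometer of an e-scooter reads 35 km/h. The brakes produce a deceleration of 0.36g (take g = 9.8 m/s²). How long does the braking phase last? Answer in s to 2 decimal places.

Braking time ≈ 2.76 s

35 km/h ÷ 3.6 = 9.7222 m/s.
a = 0.36 × 9.8 = 3.528 m/s².
Braking time = v/a = 9.7222 / 3.528 = 2.756 s.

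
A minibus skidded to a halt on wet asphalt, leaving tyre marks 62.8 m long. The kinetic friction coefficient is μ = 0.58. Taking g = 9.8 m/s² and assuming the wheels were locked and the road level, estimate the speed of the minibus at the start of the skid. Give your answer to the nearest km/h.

Deceleration a = μg = 0.58 × 9.8 = 5.684 m/s².
v = √(2a·d) = √(2 × 5.684 × 62.8) = √713.910 = 26.7191 m/s.
= 26.7191 × 3.6 = 96.189 km/h.

Initial speed ≈ 96 km/h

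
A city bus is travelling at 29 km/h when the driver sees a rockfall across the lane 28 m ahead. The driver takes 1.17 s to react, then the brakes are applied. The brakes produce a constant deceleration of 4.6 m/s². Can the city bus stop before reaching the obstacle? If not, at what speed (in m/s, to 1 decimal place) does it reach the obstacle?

29 km/h ÷ 3.6 = 8.0556 m/s.
Reaction distance = 8.0556 × 1.17 = 9.425 m.
Braking distance = v²/(2a) = 64.893 / 9.200 = 7.054 m.
Total stopping distance = 9.425 + 7.054 = 16.479 m, vs 28 m available — it stops with 28 − 16.479 = 11.521 m to spare.

Yes — it stops about 11.5 m short of the obstacle, so it never reaches it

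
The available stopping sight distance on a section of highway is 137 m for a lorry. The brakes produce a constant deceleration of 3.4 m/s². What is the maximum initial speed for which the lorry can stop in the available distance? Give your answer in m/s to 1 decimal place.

Maximum speed ≈ 30.5 m/s

v²/(2a) = d ⇒ v = √(2 × 3.400 × 137) = √931.60 = 30.5221 m/s.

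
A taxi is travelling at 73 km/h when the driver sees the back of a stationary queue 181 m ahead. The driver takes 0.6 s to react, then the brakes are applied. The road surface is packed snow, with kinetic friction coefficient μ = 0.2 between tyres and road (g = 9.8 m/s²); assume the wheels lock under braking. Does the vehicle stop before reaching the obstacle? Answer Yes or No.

73 km/h ÷ 3.6 = 20.2778 m/s.
a = μg = 0.2 × 9.8 = 1.960 m/s².
Reaction distance = 20.2778 × 0.6 = 12.167 m.
Braking distance = v²/(2a) = 411.189 / 3.920 = 104.895 m.
Total stopping distance = 12.167 + 104.895 = 117.062 m, vs 181 m available — it stops with 181 − 117.062 = 63.938 m to spare.

Yes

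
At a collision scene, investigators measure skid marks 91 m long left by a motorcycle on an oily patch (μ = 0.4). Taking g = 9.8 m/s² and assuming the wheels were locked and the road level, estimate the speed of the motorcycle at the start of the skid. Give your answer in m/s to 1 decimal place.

Initial speed ≈ 26.7 m/s

Deceleration a = μg = 0.4 × 9.8 = 3.920 m/s².
v = √(2a·d) = √(2 × 3.920 × 91) = √713.440 = 26.7103 m/s.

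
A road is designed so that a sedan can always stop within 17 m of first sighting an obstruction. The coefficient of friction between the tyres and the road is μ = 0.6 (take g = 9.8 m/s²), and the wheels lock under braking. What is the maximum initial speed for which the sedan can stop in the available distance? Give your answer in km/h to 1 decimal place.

a = μg = 0.6 × 9.8 = 5.880 m/s².
v²/(2a) = d ⇒ v = √(2 × 5.880 × 17) = √199.92 = 14.1393 m/s.
14.1393 m/s × 3.6 = 50.901 km/h.

Maximum speed ≈ 50.9 km/h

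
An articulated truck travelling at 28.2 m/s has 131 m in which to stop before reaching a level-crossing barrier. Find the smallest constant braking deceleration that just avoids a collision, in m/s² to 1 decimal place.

v² = 2a·d ⇒ a = v²/(2d) = 28.2000² / (2 × 131.000) = 795.240 / 262.000 = 3.0353 m/s².

Required deceleration ≈ 3.0 m/s²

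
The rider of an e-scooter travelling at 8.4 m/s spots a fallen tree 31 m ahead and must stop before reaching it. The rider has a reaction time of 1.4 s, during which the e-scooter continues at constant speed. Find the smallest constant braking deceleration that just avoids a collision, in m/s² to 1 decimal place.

Required deceleration ≈ 1.8 m/s²

Distance covered during reaction = 8.4000 × 1.4 = 11.760 m.
Distance available for braking: 31 − 11.760 = 19.240 m.
v² = 2a·d ⇒ a = v²/(2d) = 8.4000² / (2 × 19.240) = 70.560 / 38.480 = 1.8337 m/s².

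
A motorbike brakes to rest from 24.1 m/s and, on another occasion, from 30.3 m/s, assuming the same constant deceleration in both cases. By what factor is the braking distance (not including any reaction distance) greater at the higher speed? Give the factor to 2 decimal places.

Braking distance d = v²/(2a), so with a fixed, d ∝ v².
Factor = (30.3/24.1)² = 1.2573² = 1.5808.

Factor ≈ 1.58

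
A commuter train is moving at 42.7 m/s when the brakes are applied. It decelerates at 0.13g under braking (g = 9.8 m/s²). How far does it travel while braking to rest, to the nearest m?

a = 0.13 × 9.8 = 1.274 m/s².
Braking distance = v²/(2a) = 42.7000² / (2 × 1.274) = 1823.290 / 2.548 = 715.577 m.

Braking distance ≈ 716 m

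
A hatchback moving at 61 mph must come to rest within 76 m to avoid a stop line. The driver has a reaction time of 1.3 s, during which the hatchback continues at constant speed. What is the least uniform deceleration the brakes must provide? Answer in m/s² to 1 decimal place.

Required deceleration ≈ 9.2 m/s²

61 mph × 0.44704 = 27.2694 m/s.
Distance covered during reaction = 27.2694 × 1.3 = 35.450 m.
Distance available for braking: 76 − 35.450 = 40.550 m.
v² = 2a·d ⇒ a = v²/(2d) = 27.2694² / (2 × 40.550) = 743.620 / 81.100 = 9.1692 m/s².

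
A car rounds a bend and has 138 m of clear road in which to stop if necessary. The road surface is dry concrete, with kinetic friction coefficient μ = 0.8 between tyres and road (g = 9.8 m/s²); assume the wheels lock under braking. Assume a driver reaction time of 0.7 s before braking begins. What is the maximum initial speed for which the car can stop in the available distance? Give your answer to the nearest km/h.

Maximum speed ≈ 149 km/h

a = μg = 0.8 × 9.8 = 7.840 m/s².
Stopping distance: v·t_r + v²/(2a) = 138 with t_r = 0.7 s and a = 7.840 m/s².
So v² + 10.976 v − 2163.84 = 0.
Positive root: v = −a·t_r + √((a·t_r)² + 2a·d) = −5.488 + √(30.118 + 2163.84) = 41.3517 m/s.
41.3517 m/s × 3.6 = 148.866 km/h.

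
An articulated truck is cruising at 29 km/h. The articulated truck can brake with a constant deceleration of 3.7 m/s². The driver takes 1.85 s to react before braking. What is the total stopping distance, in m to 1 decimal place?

29 km/h ÷ 3.6 = 8.0556 m/s.
Reaction distance = v·t_r = 8.0556 × 1.85 = 14.903 m.
Braking distance = v²/(2a) = 8.0556² / (2 × 3.700) = 64.893 / 7.400 = 8.769 m.
Total = 14.903 + 8.769 = 23.672 m.

Total stopping distance ≈ 23.7 m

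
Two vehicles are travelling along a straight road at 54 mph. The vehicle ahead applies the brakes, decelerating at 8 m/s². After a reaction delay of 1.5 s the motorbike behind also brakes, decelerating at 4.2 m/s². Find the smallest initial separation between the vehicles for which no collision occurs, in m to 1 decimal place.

Minimum gap ≈ 69.2 m

54 mph × 0.44704 = 24.1402 m/s.
Leader travels v²/(2a_L) = 582.749 / 16.000 = 36.422 m before stopping.
Follower covers v·t_r = 24.1402 × 1.5 = 36.210 m while reacting, then v²/(2a_F) = 582.749 / 8.400 = 69.375 m while braking, for a total of 36.210 + 69.375 = 105.585 m.
Since a_F ≤ a_L and the follower starts braking later, the follower is never slower than the leader, so the closest approach is when both have stopped.
Minimum gap = 105.585 − 36.422 = 69.163 m.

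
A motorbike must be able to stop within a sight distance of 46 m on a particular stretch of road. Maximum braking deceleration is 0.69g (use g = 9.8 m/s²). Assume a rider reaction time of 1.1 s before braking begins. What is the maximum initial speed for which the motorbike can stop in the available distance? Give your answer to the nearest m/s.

Maximum speed ≈ 19 m/s

a = 0.69 × 9.8 = 6.762 m/s².
Stopping distance: v·t_r + v²/(2a) = 46 with t_r = 1.1 s and a = 6.762 m/s².
So v² + 14.876 v − 622.10 = 0.
Positive root: v = −a·t_r + √((a·t_r)² + 2a·d) = −7.438 + √(55.324 + 622.10) = 18.5894 m/s.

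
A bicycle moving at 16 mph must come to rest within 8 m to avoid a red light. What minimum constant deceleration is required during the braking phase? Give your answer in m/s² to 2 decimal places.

Required deceleration ≈ 3.20 m/s²

16 mph × 0.44704 = 7.1526 m/s.
v² = 2a·d ⇒ a = v²/(2d) = 7.1526² / (2 × 8.000) = 51.160 / 16.000 = 3.1975 m/s².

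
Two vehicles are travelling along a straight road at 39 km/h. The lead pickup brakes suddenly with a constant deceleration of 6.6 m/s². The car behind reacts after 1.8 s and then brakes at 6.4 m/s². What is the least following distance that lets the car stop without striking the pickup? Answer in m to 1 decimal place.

Minimum gap ≈ 19.8 m

39 km/h ÷ 3.6 = 10.8333 m/s.
Leader travels v²/(2a_L) = 117.360 / 13.200 = 8.891 m before stopping.
Follower covers v·t_r = 10.8333 × 1.8 = 19.500 m while reacting, then v²/(2a_F) = 117.360 / 12.800 = 9.169 m while braking, for a total of 19.500 + 9.169 = 28.669 m.
Since a_F ≤ a_L and the follower starts braking later, the follower is never slower than the leader, so the closest approach is when both have stopped.
Minimum gap = 28.669 − 8.891 = 19.778 m.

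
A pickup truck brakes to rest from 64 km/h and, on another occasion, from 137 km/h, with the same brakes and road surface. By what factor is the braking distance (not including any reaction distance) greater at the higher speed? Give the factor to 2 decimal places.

Factor ≈ 4.58

Braking distance d = v²/(2a), so with a fixed, d ∝ v².
Factor = (137/64)² = 2.1406² = 4.5822.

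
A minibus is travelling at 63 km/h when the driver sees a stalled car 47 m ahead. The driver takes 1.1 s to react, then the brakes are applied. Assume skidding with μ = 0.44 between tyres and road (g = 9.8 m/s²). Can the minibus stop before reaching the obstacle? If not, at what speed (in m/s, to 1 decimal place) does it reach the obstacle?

63 km/h ÷ 3.6 = 17.5000 m/s.
a = μg = 0.44 × 9.8 = 4.312 m/s².
Reaction distance = 17.5000 × 1.1 = 19.250 m.
Braking distance needed to stop: v²/(2a) = 306.250 / 8.624 = 35.511 m, so total needed = 19.250 + 35.511 = 54.761 m > 47 m — it cannot stop.
Distance remaining when braking begins: 47 − 19.250 = 27.750 m.
v² = v₀² − 2a·d = 306.250 − 2 × 4.312 × 27.750 = 66.934 m²/s².
v = √66.934 = 8.181 m/s.

No — it strikes the obstacle at 8.2 m/s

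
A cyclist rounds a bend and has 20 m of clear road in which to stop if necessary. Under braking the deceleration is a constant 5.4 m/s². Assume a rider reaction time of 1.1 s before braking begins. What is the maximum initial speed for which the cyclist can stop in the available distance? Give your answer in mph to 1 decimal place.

Stopping distance: v·t_r + v²/(2a) = 20 with t_r = 1.1 s and a = 5.400 m/s².
So v² + 11.880 v − 216.00 = 0.
Positive root: v = −a·t_r + √((a·t_r)² + 2a·d) = −5.940 + √(35.284 + 216.00) = 9.9119 m/s.
9.9119 m/s ÷ 0.44704 = 22.172 mph.

Maximum speed ≈ 22.2 mph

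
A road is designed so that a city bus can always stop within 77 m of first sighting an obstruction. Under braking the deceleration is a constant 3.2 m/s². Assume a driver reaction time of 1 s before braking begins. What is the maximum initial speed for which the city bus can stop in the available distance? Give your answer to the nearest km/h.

Stopping distance: v·t_r + v²/(2a) = 77 with t_r = 1 s and a = 3.200 m/s².
So v² + 6.400 v − 492.80 = 0.
Positive root: v = −a·t_r + √((a·t_r)² + 2a·d) = −3.200 + √(10.240 + 492.80) = 19.2286 m/s.
19.2286 m/s × 3.6 = 69.223 km/h.

Maximum speed ≈ 69 km/h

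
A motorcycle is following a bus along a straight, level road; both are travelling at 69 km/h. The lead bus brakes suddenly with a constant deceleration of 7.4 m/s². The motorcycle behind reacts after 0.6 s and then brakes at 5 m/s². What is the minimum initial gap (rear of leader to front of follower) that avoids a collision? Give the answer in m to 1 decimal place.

69 km/h ÷ 3.6 = 19.1667 m/s.
Leader travels v²/(2a_L) = 367.362 / 14.800 = 24.822 m before stopping.
Follower covers v·t_r = 19.1667 × 0.6 = 11.500 m while reacting, then v²/(2a_F) = 367.362 / 10.000 = 36.736 m while braking, for a total of 11.500 + 36.736 = 48.236 m.
Since a_F ≤ a_L and the follower starts braking later, the follower is never slower than the leader, so the closest approach is when both have stopped.
Minimum gap = 48.236 − 24.822 = 23.414 m.

Minimum gap ≈ 23.4 m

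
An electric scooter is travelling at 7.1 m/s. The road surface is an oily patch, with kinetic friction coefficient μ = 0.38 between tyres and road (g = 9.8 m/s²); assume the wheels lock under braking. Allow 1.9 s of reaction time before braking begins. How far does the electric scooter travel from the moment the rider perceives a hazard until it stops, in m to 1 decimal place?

a = μg = 0.38 × 9.8 = 3.724 m/s².
Reaction distance = v·t_r = 7.1000 × 1.9 = 13.490 m.
Braking distance = v²/(2a) = 7.1000² / (2 × 3.724) = 50.410 / 7.448 = 6.768 m.
Total = 13.490 + 6.768 = 20.258 m.

Total stopping distance ≈ 20.3 m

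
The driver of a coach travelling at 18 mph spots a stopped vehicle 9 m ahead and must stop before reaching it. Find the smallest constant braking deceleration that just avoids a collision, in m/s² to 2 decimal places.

Required deceleration ≈ 3.60 m/s²

18 mph × 0.44704 = 8.0467 m/s.
v² = 2a·d ⇒ a = v²/(2d) = 8.0467² / (2 × 9.000) = 64.749 / 18.000 = 3.5972 m/s².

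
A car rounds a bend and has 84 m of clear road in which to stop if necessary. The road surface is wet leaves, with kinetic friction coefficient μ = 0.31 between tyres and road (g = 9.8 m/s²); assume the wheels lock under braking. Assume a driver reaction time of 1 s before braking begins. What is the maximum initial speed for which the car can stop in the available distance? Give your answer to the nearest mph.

a = μg = 0.31 × 9.8 = 3.038 m/s².
Stopping distance: v·t_r + v²/(2a) = 84 with t_r = 1 s and a = 3.038 m/s².
So v² + 6.076 v − 510.38 = 0.
Positive root: v = −a·t_r + √((a·t_r)² + 2a·d) = −3.038 + √(9.229 + 510.38) = 19.7569 m/s.
19.7569 m/s ÷ 0.44704 = 44.195 mph.

Maximum speed ≈ 44 mph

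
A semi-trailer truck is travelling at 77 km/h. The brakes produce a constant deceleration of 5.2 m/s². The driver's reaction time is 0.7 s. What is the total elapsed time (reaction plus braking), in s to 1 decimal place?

Total time ≈ 4.8 s

77 km/h ÷ 3.6 = 21.3889 m/s.
Braking time = v/a = 21.3889 / 5.200 = 4.113 s.
Total = 0.7 + 4.113 = 4.813 s.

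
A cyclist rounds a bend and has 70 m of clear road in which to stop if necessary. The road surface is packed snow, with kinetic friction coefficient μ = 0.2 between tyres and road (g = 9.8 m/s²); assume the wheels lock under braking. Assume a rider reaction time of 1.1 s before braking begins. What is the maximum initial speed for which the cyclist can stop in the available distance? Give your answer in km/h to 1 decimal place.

a = μg = 0.2 × 9.8 = 1.960 m/s².
Stopping distance: v·t_r + v²/(2a) = 70 with t_r = 1.1 s and a = 1.960 m/s².
So v² + 4.312 v − 274.40 = 0.
Positive root: v = −a·t_r + √((a·t_r)² + 2a·d) = −2.156 + √(4.648 + 274.40) = 14.5487 m/s.
14.5487 m/s × 3.6 = 52.375 km/h.

Maximum speed ≈ 52.4 km/h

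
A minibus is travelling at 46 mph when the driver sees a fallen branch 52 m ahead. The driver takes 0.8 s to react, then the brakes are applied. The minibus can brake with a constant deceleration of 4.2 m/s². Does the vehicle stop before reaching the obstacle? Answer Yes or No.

No

46 mph × 0.44704 = 20.5638 m/s.
Reaction distance = 20.5638 × 0.8 = 16.451 m.
Braking distance = v²/(2a) = 422.870 / 8.400 = 50.342 m.
Total stopping distance = 16.451 + 50.342 = 66.793 m, vs 52 m available — it cannot stop in time and overshoots by 66.793 − 52 = 14.793 m.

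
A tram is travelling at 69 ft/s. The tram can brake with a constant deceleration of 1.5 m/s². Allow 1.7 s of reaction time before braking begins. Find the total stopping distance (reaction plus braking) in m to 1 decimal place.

69 ft/s × 0.3048 = 21.0312 m/s.
Reaction distance = v·t_r = 21.0312 × 1.7 = 35.753 m.
Braking distance = v²/(2a) = 21.0312² / (2 × 1.500) = 442.311 / 3.000 = 147.437 m.
Total = 35.753 + 147.437 = 183.190 m.

Total stopping distance ≈ 183.2 m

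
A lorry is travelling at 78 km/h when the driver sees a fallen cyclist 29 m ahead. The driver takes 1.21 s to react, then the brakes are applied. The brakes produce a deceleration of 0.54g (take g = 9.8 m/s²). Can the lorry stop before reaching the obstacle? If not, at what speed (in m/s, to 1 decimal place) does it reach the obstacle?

No — it strikes the obstacle at 21.0 m/s

78 km/h ÷ 3.6 = 21.6667 m/s.
a = 0.54 × 9.8 = 5.292 m/s².
Reaction distance = 21.6667 × 1.21 = 26.217 m.
Braking distance needed to stop: v²/(2a) = 469.446 / 10.584 = 44.354 m, so total needed = 26.217 + 44.354 = 70.571 m > 29 m — it cannot stop.
Distance remaining when braking begins: 29 − 26.217 = 2.783 m.
v² = v₀² − 2a·d = 469.446 − 2 × 5.292 × 2.783 = 439.991 m²/s².
v = √439.991 = 20.976 m/s.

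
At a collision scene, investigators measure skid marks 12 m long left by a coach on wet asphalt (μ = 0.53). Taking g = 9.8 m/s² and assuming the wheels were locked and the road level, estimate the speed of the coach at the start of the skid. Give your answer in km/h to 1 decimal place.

Deceleration a = μg = 0.53 × 9.8 = 5.194 m/s².
v = √(2a·d) = √(2 × 5.194 × 12) = √124.656 = 11.1649 m/s.
= 11.1649 × 3.6 = 40.194 km/h.

Initial speed ≈ 40.2 km/h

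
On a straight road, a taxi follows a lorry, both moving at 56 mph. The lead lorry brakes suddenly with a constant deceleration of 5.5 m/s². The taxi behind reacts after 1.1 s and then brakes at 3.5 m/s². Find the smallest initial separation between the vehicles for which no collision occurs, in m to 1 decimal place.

56 mph × 0.44704 = 25.0342 m/s.
Leader travels v²/(2a_L) = 626.711 / 11.000 = 56.974 m before stopping.
Follower covers v·t_r = 25.0342 × 1.1 = 27.538 m while reacting, then v²/(2a_F) = 626.711 / 7.000 = 89.530 m while braking, for a total of 27.538 + 89.530 = 117.068 m.
Since a_F ≤ a_L and the follower starts braking later, the follower is never slower than the leader, so the closest approach is when both have stopped.
Minimum gap = 117.068 − 56.974 = 60.094 m.

Minimum gap ≈ 60.1 m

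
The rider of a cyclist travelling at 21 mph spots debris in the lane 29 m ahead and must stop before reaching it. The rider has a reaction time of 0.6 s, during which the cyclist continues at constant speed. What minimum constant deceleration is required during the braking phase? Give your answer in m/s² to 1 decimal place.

Required deceleration ≈ 1.9 m/s²

21 mph × 0.44704 = 9.3878 m/s.
Distance covered during reaction = 9.3878 × 0.6 = 5.633 m.
Distance available for braking: 29 − 5.633 = 23.367 m.
v² = 2a·d ⇒ a = v²/(2d) = 9.3878² / (2 × 23.367) = 88.131 / 46.734 = 1.8858 m/s².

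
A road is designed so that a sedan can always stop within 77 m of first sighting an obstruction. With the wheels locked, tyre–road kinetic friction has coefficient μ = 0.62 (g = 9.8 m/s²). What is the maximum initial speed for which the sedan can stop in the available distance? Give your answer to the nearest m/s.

Maximum speed ≈ 31 m/s

a = μg = 0.62 × 9.8 = 6.076 m/s².
v²/(2a) = d ⇒ v = √(2 × 6.076 × 77) = √935.70 = 30.5892 m/s.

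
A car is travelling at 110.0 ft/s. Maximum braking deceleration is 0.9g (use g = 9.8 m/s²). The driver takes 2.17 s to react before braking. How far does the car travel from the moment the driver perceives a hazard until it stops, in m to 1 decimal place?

Total stopping distance ≈ 136.5 m

110 ft/s × 0.3048 = 33.5280 m/s.
a = 0.9 × 9.8 = 8.820 m/s².
Reaction distance = v·t_r = 33.5280 × 2.17 = 72.756 m.
Braking distance = v²/(2a) = 33.5280² / (2 × 8.820) = 1124.127 / 17.640 = 63.726 m.
Total = 72.756 + 63.726 = 136.482 m.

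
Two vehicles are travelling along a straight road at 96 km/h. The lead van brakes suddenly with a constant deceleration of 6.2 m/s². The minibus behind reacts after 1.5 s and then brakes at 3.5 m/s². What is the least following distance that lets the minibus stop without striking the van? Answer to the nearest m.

Minimum gap ≈ 84 m

96 km/h ÷ 3.6 = 26.6667 m/s.
Leader travels v²/(2a_L) = 711.113 / 12.400 = 57.348 m before stopping.
Follower covers v·t_r = 26.6667 × 1.5 = 40.000 m while reacting, then v²/(2a_F) = 711.113 / 7.000 = 101.588 m while braking, for a total of 40.000 + 101.588 = 141.588 m.
Since a_F ≤ a_L and the follower starts braking later, the follower is never slower than the leader, so the closest approach is when both have stopped.
Minimum gap = 141.588 − 57.348 = 84.240 m.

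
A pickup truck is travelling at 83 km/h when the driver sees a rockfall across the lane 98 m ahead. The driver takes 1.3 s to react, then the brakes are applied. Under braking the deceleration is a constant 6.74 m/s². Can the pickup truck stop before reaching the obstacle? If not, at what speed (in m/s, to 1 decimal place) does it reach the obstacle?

Yes — it stops about 28.6 m short of the obstacle, so it never reaches it

83 km/h ÷ 3.6 = 23.0556 m/s.
Reaction distance = 23.0556 × 1.3 = 29.972 m.
Braking distance = v²/(2a) = 531.561 / 13.480 = 39.433 m.
Total stopping distance = 29.972 + 39.433 = 69.405 m, vs 98 m available — it stops with 98 − 69.405 = 28.595 m to spare.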